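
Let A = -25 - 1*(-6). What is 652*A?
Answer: -12388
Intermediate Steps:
A = -19 (A = -25 + 6 = -19)
652*A = 652*(-19) = -12388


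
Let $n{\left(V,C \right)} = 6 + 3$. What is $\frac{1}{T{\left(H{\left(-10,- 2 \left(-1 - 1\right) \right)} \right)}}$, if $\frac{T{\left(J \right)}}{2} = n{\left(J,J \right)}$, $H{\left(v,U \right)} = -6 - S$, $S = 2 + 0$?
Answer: $\frac{1}{18} \approx 0.055556$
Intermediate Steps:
$S = 2$
$n{\left(V,C \right)} = 9$
$H{\left(v,U \right)} = -8$ ($H{\left(v,U \right)} = -6 - 2 = -8$)
$T{\left(J \right)} = 18$ ($T{\left(J \right)} = 2 \cdot 9 = 18$)
$\frac{1}{T{\left(H{\left(-10,- 2 \left(-1 - 1\right) \right)} \right)}} = \frac{1}{18}$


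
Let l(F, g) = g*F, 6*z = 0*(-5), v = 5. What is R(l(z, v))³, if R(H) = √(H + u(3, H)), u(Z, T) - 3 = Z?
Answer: 6*√6 ≈ 14.697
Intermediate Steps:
u(Z, T) = 3 + Z
z = 0 (z = (0*(-5))/6 = (⅙)*0 = 0)
l(F, g) = F*g
R(H) = √(6 + H) (R(H) = √(H + (3 + 3)) = √(H + 6) = √(6 + H))
R(l(z, v))³ = (√(6 + 0*5))³ = (√(6 + 0))³ = (√6)³ = 6*√6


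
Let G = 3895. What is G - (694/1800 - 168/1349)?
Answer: 4728602597/1214100 ≈ 3894.7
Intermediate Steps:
G - (694/1800 - 168/1349) = 3895 - (694/1800 - 168/1349) = 3895 - (694*(1/1800) - 168*1/1349) = 3895 - (347/900 - 168/1349) = 3895 - 1*316903/1214100 = 3895 - 316903/1214100 = 4728602597/1214100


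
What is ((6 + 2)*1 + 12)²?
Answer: 400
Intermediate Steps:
((6 + 2)*1 + 12)² = (8*1 + 12)² = (8 + 12)² = 20² = 400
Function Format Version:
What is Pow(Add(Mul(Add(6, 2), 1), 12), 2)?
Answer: 400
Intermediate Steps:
Pow(Add(Mul(Add(6, 2), 1), 12), 2) = Pow(Add(Mul(8, 1), 12), 2) = Pow(Add(8, 12), 2) = Pow(20, 2) = 400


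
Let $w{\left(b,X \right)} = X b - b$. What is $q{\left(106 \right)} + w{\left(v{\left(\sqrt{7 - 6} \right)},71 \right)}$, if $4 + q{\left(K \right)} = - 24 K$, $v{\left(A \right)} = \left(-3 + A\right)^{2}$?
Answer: $-2268$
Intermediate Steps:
$w{\left(b,X \right)} = - b + X b$
$q{\left(K \right)} = -4 - 24 K$
$q{\left(106 \right)} + w{\left(v{\left(\sqrt{7 - 6} \right)},71 \right)} = \left(-4 - 2544\right) + \left(-3 + \sqrt{7 - 6}\right)^{2} \left(-1 + 71\right) = \left(-4 - 2544\right) + \left(-3 + \sqrt{1}\right)^{2} \cdot 70 = -2548 + \left(-3 + 1\right)^{2} \cdot 70 = -2548 + \left(-2\right)^{2} \cdot 70 = -2548 + 4 \cdot 70 = -2548 + 280 = -2268$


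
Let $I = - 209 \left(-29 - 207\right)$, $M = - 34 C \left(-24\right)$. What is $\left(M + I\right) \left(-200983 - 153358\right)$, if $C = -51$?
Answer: $-2731260428$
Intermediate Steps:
$M = -41616$ ($M = \left(-34\right) \left(-51\right) \left(-24\right) = 1734 \left(-24\right) = -41616$)
$I = 49324$ ($I = \left(-209\right) \left(-236\right) = 49324$)
$\left(M + I\right) \left(-200983 - 153358\right) = \left(-41616 + 49324\right) \left(-200983 - 153358\right) = 7708 \left(-354341\right) = -2731260428$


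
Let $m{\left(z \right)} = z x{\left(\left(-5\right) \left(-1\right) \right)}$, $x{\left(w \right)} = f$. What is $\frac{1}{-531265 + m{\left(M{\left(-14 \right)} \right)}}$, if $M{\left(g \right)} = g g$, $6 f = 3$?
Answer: $- \frac{1}{531167} \approx -1.8826 \cdot 10^{-6}$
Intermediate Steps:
$f = \frac{1}{2}$ ($f = \frac{1}{6} \cdot 3 = \frac{1}{2} \approx 0.5$)
$M{\left(g \right)} = g^{2}$
$x{\left(w \right)} = \frac{1}{2}$
$m{\left(z \right)} = \frac{z}{2}$ ($m{\left(z \right)} = z \frac{1}{2} = \frac{z}{2}$)
$\frac{1}{-531265 + m{\left(M{\left(-14 \right)} \right)}} = \frac{1}{-531265 + \frac{\left(-14\right)^{2}}{2}} = \frac{1}{-531265 + \frac{1}{2} \cdot 196} = \frac{1}{-531265 + 98} = \frac{1}{-531167} = - \frac{1}{531167}$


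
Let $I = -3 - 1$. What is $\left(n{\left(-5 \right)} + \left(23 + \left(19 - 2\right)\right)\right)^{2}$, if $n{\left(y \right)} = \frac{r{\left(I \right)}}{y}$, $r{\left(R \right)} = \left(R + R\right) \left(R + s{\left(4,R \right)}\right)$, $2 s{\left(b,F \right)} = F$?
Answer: $\frac{23104}{25} \approx 924.16$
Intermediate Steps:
$s{\left(b,F \right)} = \frac{F}{2}$
$I = -4$
$r{\left(R \right)} = 3 R^{2}$ ($r{\left(R \right)} = \left(R + R\right) \left(R + \frac{R}{2}\right) = 2 R \frac{3 R}{2} = 3 R^{2}$)
$n{\left(y \right)} = \frac{48}{y}$ ($n{\left(y \right)} = \frac{3 \left(-4\right)^{2}}{y} = \frac{3 \cdot 16}{y} = \frac{48}{y}$)
$\left(n{\left(-5 \right)} + \left(23 + \left(19 - 2\right)\right)\right)^{2} = \left(\frac{48}{-5} + \left(23 + \left(19 - 2\right)\right)\right)^{2} = \left(48 \left(- \frac{1}{5}\right) + \left(23 + \left(19 - 2\right)\right)\right)^{2} = \left(- \frac{48}{5} + \left(23 + 17\right)\right)^{2} = \left(- \frac{48}{5} + 40\right)^{2} = \left(\frac{152}{5}\right)^{2} = \frac{23104}{25}$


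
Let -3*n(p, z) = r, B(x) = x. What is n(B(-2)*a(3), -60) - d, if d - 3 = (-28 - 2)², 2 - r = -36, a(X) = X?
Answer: -2747/3 ≈ -915.67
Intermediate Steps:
r = 38 (r = 2 - 1*(-36) = 2 + 36 = 38)
d = 903 (d = 3 + (-28 - 2)² = 3 + (-30)² = 3 + 900 = 903)
n(p, z) = -38/3 (n(p, z) = -⅓*38 = -38/3)
n(B(-2)*a(3), -60) - d = -38/3 - 1*903 = -38/3 - 903 = -2747/3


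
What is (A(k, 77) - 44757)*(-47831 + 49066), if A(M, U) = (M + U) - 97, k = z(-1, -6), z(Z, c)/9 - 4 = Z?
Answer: -55266250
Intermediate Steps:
z(Z, c) = 36 + 9*Z
k = 27 (k = 36 + 9*(-1) = 36 - 9 = 27)
A(M, U) = -97 + M + U
(A(k, 77) - 44757)*(-47831 + 49066) = ((-97 + 27 + 77) - 44757)*(-47831 + 49066) = (7 - 44757)*1235 = -44750*1235 = -55266250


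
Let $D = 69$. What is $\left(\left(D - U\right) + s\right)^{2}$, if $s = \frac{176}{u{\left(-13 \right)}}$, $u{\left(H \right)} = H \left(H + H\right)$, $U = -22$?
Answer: $\frac{239228089}{28561} \approx 8376.0$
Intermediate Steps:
$u{\left(H \right)} = 2 H^{2}$ ($u{\left(H \right)} = H 2 H = 2 H^{2}$)
$s = \frac{88}{169}$ ($s = \frac{176}{2 \left(-13\right)^{2}} = \frac{176}{2 \cdot 169} = \frac{176}{338} = 176 \cdot \frac{1}{338} = \frac{88}{169} \approx 0.52071$)
$\left(\left(D - U\right) + s\right)^{2} = \left(\left(69 - -22\right) + \frac{88}{169}\right)^{2} = \left(\left(69 + 22\right) + \frac{88}{169}\right)^{2} = \left(91 + \frac{88}{169}\right)^{2} = \left(\frac{15467}{169}\right)^{2} = \frac{239228089}{28561}$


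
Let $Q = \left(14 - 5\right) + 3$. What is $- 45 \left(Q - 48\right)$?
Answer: $1620$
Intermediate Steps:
$Q = 12$ ($Q = 9 + 3 = 12$)
$- 45 \left(Q - 48\right) = - 45 \left(12 - 48\right) = \left(-45\right) \left(-36\right) = 1620$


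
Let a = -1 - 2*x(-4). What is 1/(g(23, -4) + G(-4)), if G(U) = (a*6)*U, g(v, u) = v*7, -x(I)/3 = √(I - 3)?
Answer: 185/179377 + 144*I*√7/179377 ≈ 0.0010313 + 0.002124*I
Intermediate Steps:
x(I) = -3*√(-3 + I) (x(I) = -3*√(I - 3) = -3*√(-3 + I))
a = -1 + 6*I*√7 (a = -1 - (-6)*√(-3 - 4) = -1 - (-6)*√(-7) = -1 - (-6)*I*√7 = -1 + 6*I*√7 ≈ -1.0 + 15.875*I)
g(v, u) = 7*v
G(U) = U*(-6 + 36*I*√7) (G(U) = ((-1 + 6*I*√7)*6)*U = (-6 + 36*I*√7)*U = U*(-6 + 36*I*√7))
1/(g(23, -4) + G(-4)) = 1/(7*23 + 6*(-4)*(-1 + 6*I*√7)) = 1/(161 + (24 - 144*I*√7)) = 1/(185 - 144*I*√7)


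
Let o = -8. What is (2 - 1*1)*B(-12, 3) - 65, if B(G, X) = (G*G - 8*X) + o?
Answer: 47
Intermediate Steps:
B(G, X) = -8 + G² - 8*X (B(G, X) = (G*G - 8*X) - 8 = (G² - 8*X) - 8 = -8 + G² - 8*X)
(2 - 1*1)*B(-12, 3) - 65 = (2 - 1*1)*(-8 + (-12)² - 8*3) - 65 = (2 - 1)*(-8 + 144 - 24) - 65 = 1*112 - 65 = 112 - 65 = 47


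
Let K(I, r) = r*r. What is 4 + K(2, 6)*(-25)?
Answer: -896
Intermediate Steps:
K(I, r) = r²
4 + K(2, 6)*(-25) = 4 + 6²*(-25) = 4 + 36*(-25) = 4 - 900 = -896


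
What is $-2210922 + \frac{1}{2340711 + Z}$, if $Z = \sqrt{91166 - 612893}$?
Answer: $\frac{- 2210922 \sqrt{521727} + 5175129445541 i}{\sqrt{521727} - 2340711 i} \approx -2.2109 \cdot 10^{6} + 4.7684 \cdot 10^{-7} i$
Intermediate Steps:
$Z = i \sqrt{521727}$ ($Z = \sqrt{-521727} = i \sqrt{521727} \approx 722.31 i$)
$-2210922 + \frac{1}{2340711 + Z} = -2210922 + \frac{1}{2340711 + i \sqrt{521727}}$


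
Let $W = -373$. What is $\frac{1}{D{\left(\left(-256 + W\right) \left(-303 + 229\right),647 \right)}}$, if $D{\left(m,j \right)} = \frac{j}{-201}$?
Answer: $- \frac{201}{647} \approx -0.31066$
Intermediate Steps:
$D{\left(m,j \right)} = - \frac{j}{201}$ ($D{\left(m,j \right)} = j \left(- \frac{1}{201}\right) = - \frac{j}{201}$)
$\frac{1}{D{\left(\left(-256 + W\right) \left(-303 + 229\right),647 \right)}} = \frac{1}{\left(- \frac{1}{201}\right) 647} = \frac{1}{- \frac{647}{201}} = - \frac{201}{647}$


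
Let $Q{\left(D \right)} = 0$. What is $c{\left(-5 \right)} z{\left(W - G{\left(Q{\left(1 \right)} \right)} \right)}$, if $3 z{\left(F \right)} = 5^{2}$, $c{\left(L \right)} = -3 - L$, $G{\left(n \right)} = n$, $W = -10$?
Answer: $\frac{50}{3} \approx 16.667$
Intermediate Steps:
$z{\left(F \right)} = \frac{25}{3}$ ($z{\left(F \right)} = \frac{5^{2}}{3} = \frac{1}{3} \cdot 25 = \frac{25}{3}$)
$c{\left(-5 \right)} z{\left(W - G{\left(Q{\left(1 \right)} \right)} \right)} = \left(-3 - -5\right) \frac{25}{3} = \left(-3 + 5\right) \frac{25}{3} = 2 \cdot \frac{25}{3} = \frac{50}{3}$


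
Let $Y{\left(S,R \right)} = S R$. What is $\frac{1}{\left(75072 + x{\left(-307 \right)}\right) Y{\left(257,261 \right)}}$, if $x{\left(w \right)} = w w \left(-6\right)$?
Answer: $- \frac{1}{32896036494} \approx -3.0399 \cdot 10^{-11}$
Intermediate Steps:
$Y{\left(S,R \right)} = R S$
$x{\left(w \right)} = - 6 w^{2}$ ($x{\left(w \right)} = w^{2} \left(-6\right) = - 6 w^{2}$)
$\frac{1}{\left(75072 + x{\left(-307 \right)}\right) Y{\left(257,261 \right)}} = \frac{1}{\left(75072 - 6 \left(-307\right)^{2}\right) 261 \cdot 257} = \frac{1}{\left(75072 - 565494\right) 67077} = \frac{1}{75072 - 565494} \cdot \frac{1}{67077} = \frac{1}{-490422} \cdot \frac{1}{67077} = \left(- \frac{1}{490422}\right) \frac{1}{67077} = - \frac{1}{32896036494}$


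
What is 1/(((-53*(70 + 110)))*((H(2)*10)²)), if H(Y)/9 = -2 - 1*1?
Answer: -1/695466000 ≈ -1.4379e-9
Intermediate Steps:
H(Y) = -27 (H(Y) = 9*(-2 - 1*1) = 9*(-2 - 1) = 9*(-3) = -27)
1/(((-53*(70 + 110)))*((H(2)*10)²)) = 1/(((-53*(70 + 110)))*((-27*10)²)) = 1/(((-53*180))*((-270)²)) = 1/(-9540*72900) = -1/9540*1/72900 = -1/695466000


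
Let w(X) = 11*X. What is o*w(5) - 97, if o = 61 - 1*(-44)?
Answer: 5678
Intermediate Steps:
o = 105 (o = 61 + 44 = 105)
o*w(5) - 97 = 105*(11*5) - 97 = 105*55 - 97 = 5775 - 97 = 5678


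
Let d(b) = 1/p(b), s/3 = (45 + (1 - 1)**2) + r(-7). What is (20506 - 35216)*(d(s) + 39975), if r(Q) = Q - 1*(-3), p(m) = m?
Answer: -72327981460/123 ≈ -5.8803e+8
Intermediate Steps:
r(Q) = 3 + Q (r(Q) = Q + 3 = 3 + Q)
s = 123 (s = 3*((45 + (1 - 1)**2) + (3 - 7)) = 3*((45 + 0**2) - 4) = 3*((45 + 0) - 4) = 3*(45 - 4) = 3*41 = 123)
d(b) = 1/b
(20506 - 35216)*(d(s) + 39975) = (20506 - 35216)*(1/123 + 39975) = -14710*(1/123 + 39975) = -14710*4916926/123 = -72327981460/123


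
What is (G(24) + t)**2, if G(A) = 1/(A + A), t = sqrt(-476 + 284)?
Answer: -442367/2304 + I*sqrt(3)/3 ≈ -192.0 + 0.57735*I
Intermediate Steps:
t = 8*I*sqrt(3) (t = sqrt(-192) = 8*I*sqrt(3) ≈ 13.856*I)
G(A) = 1/(2*A)
(G(24) + t)**2 = ((1/2)/24 + 8*I*sqrt(3))**2 = ((1/2)*(1/24) + 8*I*sqrt(3))**2 = (1/48 + 8*I*sqrt(3))**2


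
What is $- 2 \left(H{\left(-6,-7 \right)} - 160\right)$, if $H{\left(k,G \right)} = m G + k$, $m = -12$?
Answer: $164$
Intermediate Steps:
$H{\left(k,G \right)} = k - 12 G$ ($H{\left(k,G \right)} = - 12 G + k = k - 12 G$)
$- 2 \left(H{\left(-6,-7 \right)} - 160\right) = - 2 \left(\left(-6 - -84\right) - 160\right) = - 2 \left(\left(-6 + 84\right) - 160\right) = - 2 \left(78 - 160\right) = \left(-2\right) \left(-82\right) = 164$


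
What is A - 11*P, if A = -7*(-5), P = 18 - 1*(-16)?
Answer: -339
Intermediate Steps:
P = 34 (P = 18 + 16 = 34)
A = 35
A - 11*P = 35 - 11*34 = 35 - 374 = -339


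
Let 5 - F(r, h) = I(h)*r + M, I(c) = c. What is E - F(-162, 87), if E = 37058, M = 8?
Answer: 22967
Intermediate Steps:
F(r, h) = -3 - h*r (F(r, h) = 5 - (h*r + 8) = 5 - (8 + h*r) = 5 + (-8 - h*r) = -3 - h*r)
E - F(-162, 87) = 37058 - (-3 - 1*87*(-162)) = 37058 - (-3 + 14094) = 37058 - 1*14091 = 37058 - 14091 = 22967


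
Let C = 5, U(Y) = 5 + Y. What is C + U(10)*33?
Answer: 500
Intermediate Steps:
C + U(10)*33 = 5 + (5 + 10)*33 = 5 + 15*33 = 5 + 495 = 500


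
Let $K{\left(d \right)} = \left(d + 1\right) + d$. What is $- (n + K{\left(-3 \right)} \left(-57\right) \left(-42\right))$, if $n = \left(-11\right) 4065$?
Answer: $56685$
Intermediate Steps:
$n = -44715$
$K{\left(d \right)} = 1 + 2 d$ ($K{\left(d \right)} = \left(1 + d\right) + d = 1 + 2 d$)
$- (n + K{\left(-3 \right)} \left(-57\right) \left(-42\right)) = - (-44715 + \left(1 + 2 \left(-3\right)\right) \left(-57\right) \left(-42\right)) = - (-44715 + \left(1 - 6\right) \left(-57\right) \left(-42\right)) = - (-44715 + \left(-5\right) \left(-57\right) \left(-42\right)) = - (-44715 + 285 \left(-42\right)) = - (-44715 - 11970) = \left(-1\right) \left(-56685\right) = 56685$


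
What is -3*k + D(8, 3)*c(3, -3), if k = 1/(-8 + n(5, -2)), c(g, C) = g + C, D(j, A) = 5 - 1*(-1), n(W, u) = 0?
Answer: 3/8 ≈ 0.37500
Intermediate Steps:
D(j, A) = 6 (D(j, A) = 5 + 1 = 6)
c(g, C) = C + g
k = -1/8 (k = 1/(-8 + 0) = 1/(-8) = -1/8 ≈ -0.12500)
-3*k + D(8, 3)*c(3, -3) = -3*(-1/8) + 6*(-3 + 3) = 3/8 + 6*0 = 3/8 + 0 = 3/8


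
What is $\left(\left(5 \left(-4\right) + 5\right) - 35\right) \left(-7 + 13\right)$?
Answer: $-300$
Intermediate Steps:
$\left(\left(5 \left(-4\right) + 5\right) - 35\right) \left(-7 + 13\right) = \left(\left(-20 + 5\right) - 35\right) 6 = \left(-15 - 35\right) 6 = \left(-50\right) 6 = -300$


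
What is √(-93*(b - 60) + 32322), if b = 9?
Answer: √37065 ≈ 192.52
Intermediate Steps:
√(-93*(b - 60) + 32322) = √(-93*(9 - 60) + 32322) = √(-93*(-51) + 32322) = √(4743 + 32322) = √37065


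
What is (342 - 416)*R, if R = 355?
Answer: -26270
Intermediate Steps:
(342 - 416)*R = (342 - 416)*355 = -74*355 = -26270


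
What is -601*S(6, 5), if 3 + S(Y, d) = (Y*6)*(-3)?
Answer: 66711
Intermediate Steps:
S(Y, d) = -3 - 18*Y (S(Y, d) = -3 + (Y*6)*(-3) = -3 + (6*Y)*(-3) = -3 - 18*Y)
-601*S(6, 5) = -601*(-3 - 18*6) = -601*(-3 - 108) = -601*(-111) = 66711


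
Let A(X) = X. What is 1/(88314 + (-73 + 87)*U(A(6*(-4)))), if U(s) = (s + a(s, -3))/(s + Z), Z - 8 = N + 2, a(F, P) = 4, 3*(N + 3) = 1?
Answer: 5/441654 ≈ 1.1321e-5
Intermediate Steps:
N = -8/3 (N = -3 + (1/3)*1 = -3 + 1/3 = -8/3 ≈ -2.6667)
Z = 22/3 (Z = 8 + (-8/3 + 2) = 8 - 2/3 = 22/3 ≈ 7.3333)
U(s) = (4 + s)/(22/3 + s) (U(s) = (s + 4)/(s + 22/3) = (4 + s)/(22/3 + s))
1/(88314 + (-73 + 87)*U(A(6*(-4)))) = 1/(88314 + (-73 + 87)*(3*(4 + 6*(-4))/(22 + 3*(6*(-4))))) = 1/(88314 + 14*(3*(4 - 24)/(22 + 3*(-24)))) = 1/(88314 + 14*(3*(-20)/(22 - 72))) = 1/(88314 + 14*(3*(-20)/(-50))) = 1/(88314 + 14*(3*(-1/50)*(-20))) = 1/(88314 + 14*(6/5)) = 1/(88314 + 84/5) = 1/(441654/5) = 5/441654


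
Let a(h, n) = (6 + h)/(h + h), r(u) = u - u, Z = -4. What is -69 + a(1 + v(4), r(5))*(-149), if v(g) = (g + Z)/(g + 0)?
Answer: -1181/2 ≈ -590.50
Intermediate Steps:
r(u) = 0
v(g) = (-4 + g)/g (v(g) = (g - 4)/(g + 0) = (-4 + g)/g)
a(h, n) = (6 + h)/(2*h) (a(h, n) = (6 + h)/((2*h)) = (6 + h)*(1/(2*h)) = (6 + h)/(2*h))
-69 + a(1 + v(4), r(5))*(-149) = -69 + ((6 + (1 + (-4 + 4)/4))/(2*(1 + (-4 + 4)/4)))*(-149) = -69 + ((6 + (1 + (¼)*0))/(2*(1 + (¼)*0)))*(-149) = -69 + ((6 + (1 + 0))/(2*(1 + 0)))*(-149) = -69 + ((½)*(6 + 1)/1)*(-149) = -69 + ((½)*1*7)*(-149) = -69 + (7/2)*(-149) = -69 - 1043/2 = -1181/2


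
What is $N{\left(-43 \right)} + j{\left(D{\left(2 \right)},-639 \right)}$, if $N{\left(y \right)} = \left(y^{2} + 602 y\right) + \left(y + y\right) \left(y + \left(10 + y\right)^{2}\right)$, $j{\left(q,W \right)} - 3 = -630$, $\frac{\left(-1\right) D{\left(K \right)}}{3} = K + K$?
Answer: $-114620$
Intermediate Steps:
$D{\left(K \right)} = - 6 K$ ($D{\left(K \right)} = - 3 \left(K + K\right) = - 3 \cdot 2 K = - 6 K$)
$j{\left(q,W \right)} = -627$ ($j{\left(q,W \right)} = 3 - 630 = -627$)
$N{\left(y \right)} = y^{2} + 602 y + 2 y \left(y + \left(10 + y\right)^{2}\right)$ ($N{\left(y \right)} = \left(y^{2} + 602 y\right) + 2 y \left(y + \left(10 + y\right)^{2}\right) = y^{2} + 602 y + 2 y \left(y + \left(10 + y\right)^{2}\right)$)
$N{\left(-43 \right)} + j{\left(D{\left(2 \right)},-639 \right)} = - 43 \left(802 + 2 \left(-43\right)^{2} + 43 \left(-43\right)\right) - 627 = - 43 \left(802 + 2 \cdot 1849 - 1849\right) - 627 = - 43 \left(802 + 3698 - 1849\right) - 627 = \left(-43\right) 2651 - 627 = -113993 - 627 = -114620$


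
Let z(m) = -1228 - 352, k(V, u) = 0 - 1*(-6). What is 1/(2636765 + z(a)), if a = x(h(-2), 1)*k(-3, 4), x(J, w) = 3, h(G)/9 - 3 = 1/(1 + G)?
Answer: 1/2635185 ≈ 3.7948e-7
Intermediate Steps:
k(V, u) = 6 (k(V, u) = 0 + 6 = 6)
h(G) = 27 + 9/(1 + G)
a = 18 (a = 3*6 = 18)
z(m) = -1580
1/(2636765 + z(a)) = 1/(2636765 - 1580) = 1/2635185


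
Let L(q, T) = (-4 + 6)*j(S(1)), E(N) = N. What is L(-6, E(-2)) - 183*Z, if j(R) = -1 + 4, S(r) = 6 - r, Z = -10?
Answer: 1836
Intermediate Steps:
j(R) = 3
L(q, T) = 6 (L(q, T) = (-4 + 6)*3 = 2*3 = 6)
L(-6, E(-2)) - 183*Z = 6 - 183*(-10) = 6 + 1830 = 1836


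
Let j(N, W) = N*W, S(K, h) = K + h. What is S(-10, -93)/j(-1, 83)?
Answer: 103/83 ≈ 1.2410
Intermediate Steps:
S(-10, -93)/j(-1, 83) = (-10 - 93)/((-1*83)) = -103/(-83) = -103*(-1/83) = 103/83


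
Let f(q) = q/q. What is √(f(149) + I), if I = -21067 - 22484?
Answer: 5*I*√1742 ≈ 208.69*I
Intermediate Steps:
I = -43551
f(q) = 1
√(f(149) + I) = √(1 - 43551) = √(-43550) = 5*I*√1742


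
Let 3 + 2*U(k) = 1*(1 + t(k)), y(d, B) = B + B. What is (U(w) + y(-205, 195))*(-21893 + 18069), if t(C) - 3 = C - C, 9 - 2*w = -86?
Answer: -1493272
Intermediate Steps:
w = 95/2 (w = 9/2 - 1/2*(-86) = 9/2 + 43 = 95/2 ≈ 47.500)
t(C) = 3 (t(C) = 3 + (C - C) = 3 + 0 = 3)
y(d, B) = 2*B
U(k) = 1/2 (U(k) = -3/2 + (1*(1 + 3))/2 = -3/2 + (1*4)/2 = -3/2 + (1/2)*4 = -3/2 + 2 = 1/2)
(U(w) + y(-205, 195))*(-21893 + 18069) = (1/2 + 2*195)*(-21893 + 18069) = (1/2 + 390)*(-3824) = (781/2)*(-3824) = -1493272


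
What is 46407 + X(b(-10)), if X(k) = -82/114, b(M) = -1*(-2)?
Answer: 2645158/57 ≈ 46406.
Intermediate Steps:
b(M) = 2
X(k) = -41/57 (X(k) = -82*1/114 = -41/57)
46407 + X(b(-10)) = 46407 - 41/57 = 2645158/57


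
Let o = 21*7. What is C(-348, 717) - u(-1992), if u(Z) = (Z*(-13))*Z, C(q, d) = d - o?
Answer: 51585402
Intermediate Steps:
o = 147
C(q, d) = -147 + d (C(q, d) = d - 1*147 = d - 147 = -147 + d)
u(Z) = -13*Z**2 (u(Z) = (-13*Z)*Z = -13*Z**2)
C(-348, 717) - u(-1992) = (-147 + 717) - (-13)*(-1992)**2 = 570 - (-13)*3968064 = 570 - 1*(-51584832) = 570 + 51584832 = 51585402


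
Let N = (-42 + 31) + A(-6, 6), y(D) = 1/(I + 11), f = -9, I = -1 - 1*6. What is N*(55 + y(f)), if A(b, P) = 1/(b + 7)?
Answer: -1105/2 ≈ -552.50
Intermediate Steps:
I = -7 (I = -1 - 6 = -7)
A(b, P) = 1/(7 + b)
y(D) = ¼ (y(D) = 1/(-7 + 11) = 1/4 = ¼)
N = -10 (N = (-42 + 31) + 1/(7 - 6) = -11 + 1/1 = -11 + 1 = -10)
N*(55 + y(f)) = -10*(55 + ¼) = -10*221/4 = -1105/2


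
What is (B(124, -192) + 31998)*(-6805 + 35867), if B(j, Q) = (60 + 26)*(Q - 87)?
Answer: 232612248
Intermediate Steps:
B(j, Q) = -7482 + 86*Q (B(j, Q) = 86*(-87 + Q) = -7482 + 86*Q)
(B(124, -192) + 31998)*(-6805 + 35867) = ((-7482 + 86*(-192)) + 31998)*(-6805 + 35867) = ((-7482 - 16512) + 31998)*29062 = (-23994 + 31998)*29062 = 8004*29062 = 232612248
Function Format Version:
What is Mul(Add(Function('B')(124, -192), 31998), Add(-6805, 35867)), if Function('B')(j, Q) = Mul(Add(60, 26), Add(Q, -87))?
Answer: 232612248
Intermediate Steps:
Function('B')(j, Q) = Add(-7482, Mul(86, Q)) (Function('B')(j, Q) = Mul(86, Add(-87, Q)) = Add(-7482, Mul(86, Q)))
Mul(Add(Function('B')(124, -192), 31998), Add(-6805, 35867)) = Mul(Add(Add(-7482, Mul(86, -192)), 31998), Add(-6805, 35867)) = Mul(Add(Add(-7482, -16512), 31998), 29062) = Mul(Add(-23994, 31998), 29062) = Mul(8004, 29062) = 232612248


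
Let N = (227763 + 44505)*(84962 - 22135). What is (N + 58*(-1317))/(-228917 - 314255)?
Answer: -8552852625/271586 ≈ -31492.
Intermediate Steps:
N = 17105781636 (N = 272268*62827 = 17105781636)
(N + 58*(-1317))/(-228917 - 314255) = (17105781636 + 58*(-1317))/(-228917 - 314255) = (17105781636 - 76386)/(-543172) = 17105705250*(-1/543172) = -8552852625/271586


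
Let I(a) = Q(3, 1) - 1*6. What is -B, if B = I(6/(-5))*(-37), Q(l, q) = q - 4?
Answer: -333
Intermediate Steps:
Q(l, q) = -4 + q
I(a) = -9 (I(a) = (-4 + 1) - 1*6 = -3 - 6 = -9)
B = 333 (B = -9*(-37) = 333)
-B = -1*333 = -333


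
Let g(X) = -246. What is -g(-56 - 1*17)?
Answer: 246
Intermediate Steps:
-g(-56 - 1*17) = -1*(-246) = 246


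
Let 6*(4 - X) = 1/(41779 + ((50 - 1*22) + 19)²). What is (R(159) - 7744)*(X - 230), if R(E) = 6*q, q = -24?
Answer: 58812660794/32991 ≈ 1.7827e+6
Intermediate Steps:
X = 1055711/263928 (X = 4 - 1/(6*(41779 + ((50 - 1*22) + 19)²)) = 4 - 1/(6*(41779 + ((50 - 22) + 19)²)) = 4 - 1/(6*(41779 + (28 + 19)²)) = 4 - 1/(6*(41779 + 47²)) = 4 - 1/(6*(41779 + 2209)) = 4 - ⅙/43988 = 4 - ⅙*1/43988 = 4 - 1/263928 = 1055711/263928 ≈ 4.0000)
R(E) = -144 (R(E) = 6*(-24) = -144)
(R(159) - 7744)*(X - 230) = (-144 - 7744)*(1055711/263928 - 230) = -7888*(-59647729/263928) = 58812660794/32991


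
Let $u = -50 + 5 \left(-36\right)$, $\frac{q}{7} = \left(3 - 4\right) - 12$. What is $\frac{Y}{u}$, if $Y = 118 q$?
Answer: $\frac{5369}{115} \approx 46.687$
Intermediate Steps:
$q = -91$ ($q = 7 \left(\left(3 - 4\right) - 12\right) = 7 \left(-1 - 12\right) = 7 \left(-13\right) = -91$)
$u = -230$ ($u = -50 - 180 = -230$)
$Y = -10738$ ($Y = 118 \left(-91\right) = -10738$)
$\frac{Y}{u} = - \frac{10738}{-230} = \left(-10738\right) \left(- \frac{1}{230}\right) = \frac{5369}{115}$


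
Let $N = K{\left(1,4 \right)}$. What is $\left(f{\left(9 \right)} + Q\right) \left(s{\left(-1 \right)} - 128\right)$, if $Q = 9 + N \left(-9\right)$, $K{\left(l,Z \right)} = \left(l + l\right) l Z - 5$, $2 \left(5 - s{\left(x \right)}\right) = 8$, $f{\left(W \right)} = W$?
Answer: $1143$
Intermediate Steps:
$s{\left(x \right)} = 1$ ($s{\left(x \right)} = 5 - 4 = 1$)
$K{\left(l,Z \right)} = -5 + 2 Z l^{2}$ ($K{\left(l,Z \right)} = 2 l l Z - 5 = 2 l^{2} Z - 5 = 2 Z l^{2} - 5 = -5 + 2 Z l^{2}$)
$N = 3$ ($N = -5 + 2 \cdot 4 \cdot 1^{2} = -5 + 2 \cdot 4 \cdot 1 = -5 + 8 = 3$)
$Q = -18$ ($Q = 9 + 3 \left(-9\right) = 9 - 27 = -18$)
$\left(f{\left(9 \right)} + Q\right) \left(s{\left(-1 \right)} - 128\right) = \left(9 - 18\right) \left(1 - 128\right) = \left(-9\right) \left(-127\right) = 1143$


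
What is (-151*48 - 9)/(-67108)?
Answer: 7257/67108 ≈ 0.10814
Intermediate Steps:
(-151*48 - 9)/(-67108) = (-7248 - 9)*(-1/67108) = -7257*(-1/67108) = 7257/67108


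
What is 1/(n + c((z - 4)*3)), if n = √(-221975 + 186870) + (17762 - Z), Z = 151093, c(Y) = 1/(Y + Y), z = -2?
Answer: -172797012/23039248702969 - 1296*I*√35105/23039248702969 ≈ -7.5001e-6 - 1.054e-8*I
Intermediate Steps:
c(Y) = 1/(2*Y)
n = -133331 + I*√35105 (n = √(-221975 + 186870) + (17762 - 1*151093) = √(-35105) + (17762 - 151093) = I*√35105 - 133331 = -133331 + I*√35105 ≈ -1.3333e+5 + 187.36*I)
1/(n + c((z - 4)*3)) = 1/((-133331 + I*√35105) + 1/(2*(((-2 - 4)*3)))) = 1/((-133331 + I*√35105) + 1/(2*((-6*3)))) = 1/((-133331 + I*√35105) + (½)/(-18)) = 1/((-133331 + I*√35105) + (½)*(-1/18)) = 1/((-133331 + I*√35105) - 1/36) = 1/(-4799917/36 + I*√35105)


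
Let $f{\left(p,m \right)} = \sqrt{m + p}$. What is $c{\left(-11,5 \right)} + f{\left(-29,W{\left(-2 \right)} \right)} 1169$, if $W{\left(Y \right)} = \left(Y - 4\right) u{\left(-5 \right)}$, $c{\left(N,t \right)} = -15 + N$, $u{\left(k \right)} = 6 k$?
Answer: $-26 + 1169 \sqrt{151} \approx 14339.0$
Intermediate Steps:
$W{\left(Y \right)} = 120 - 30 Y$ ($W{\left(Y \right)} = \left(Y - 4\right) 6 \left(-5\right) = \left(-4 + Y\right) \left(-30\right) = 120 - 30 Y$)
$c{\left(-11,5 \right)} + f{\left(-29,W{\left(-2 \right)} \right)} 1169 = \left(-15 - 11\right) + \sqrt{\left(120 - -60\right) - 29} \cdot 1169 = -26 + \sqrt{\left(120 + 60\right) - 29} \cdot 1169 = -26 + \sqrt{180 - 29} \cdot 1169 = -26 + \sqrt{151} \cdot 1169 = -26 + 1169 \sqrt{151}$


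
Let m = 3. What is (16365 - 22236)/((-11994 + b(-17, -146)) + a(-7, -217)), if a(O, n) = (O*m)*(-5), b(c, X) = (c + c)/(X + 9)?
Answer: 804327/1628759 ≈ 0.49383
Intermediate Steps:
b(c, X) = 2*c/(9 + X) (b(c, X) = (2*c)/(9 + X) = 2*c/(9 + X))
a(O, n) = -15*O (a(O, n) = (O*3)*(-5) = (3*O)*(-5) = -15*O)
(16365 - 22236)/((-11994 + b(-17, -146)) + a(-7, -217)) = (16365 - 22236)/((-11994 + 2*(-17)/(9 - 146)) - 15*(-7)) = -5871/((-11994 + 2*(-17)/(-137)) + 105) = -5871/((-11994 + 2*(-17)*(-1/137)) + 105) = -5871/((-11994 + 34/137) + 105) = -5871/(-1643144/137 + 105) = -5871/(-1628759/137) = -5871*(-137/1628759) = 804327/1628759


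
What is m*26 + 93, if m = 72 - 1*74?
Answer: 41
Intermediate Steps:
m = -2 (m = 72 - 74 = -2)
m*26 + 93 = -2*26 + 93 = -52 + 93 = 41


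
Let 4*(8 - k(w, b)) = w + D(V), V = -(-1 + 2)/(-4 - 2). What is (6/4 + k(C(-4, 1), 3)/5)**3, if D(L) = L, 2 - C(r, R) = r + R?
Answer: 39651821/1728000 ≈ 22.947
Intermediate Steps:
C(r, R) = 2 - R - r (C(r, R) = 2 - (r + R) = 2 - (R + r) = 2 + (-R - r) = 2 - R - r)
V = 1/6 (V = -1/(-6) = -(-1)/6 = -1*(-1/6) = 1/6 ≈ 0.16667)
k(w, b) = 191/24 - w/4 (k(w, b) = 8 - (w + 1/6)/4 = 8 - (1/6 + w)/4 = 8 + (-1/24 - w/4) = 191/24 - w/4)
(6/4 + k(C(-4, 1), 3)/5)**3 = (6/4 + (191/24 - (2 - 1*1 - 1*(-4))/4)/5)**3 = (6*(1/4) + (191/24 - (2 - 1 + 4)/4)*(1/5))**3 = (3/2 + (191/24 - 1/4*5)*(1/5))**3 = (3/2 + (191/24 - 5/4)*(1/5))**3 = (3/2 + (161/24)*(1/5))**3 = (3/2 + 161/120)**3 = (341/120)**3 = 39651821/1728000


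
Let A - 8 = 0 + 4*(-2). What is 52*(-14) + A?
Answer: -728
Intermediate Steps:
A = 0 (A = 8 + (0 + 4*(-2)) = 8 + (0 - 8) = 8 - 8 = 0)
52*(-14) + A = 52*(-14) + 0 = -728 + 0 = -728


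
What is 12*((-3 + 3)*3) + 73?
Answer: 73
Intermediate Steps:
12*((-3 + 3)*3) + 73 = 12*(0*3) + 73 = 12*0 + 73 = 0 + 73 = 73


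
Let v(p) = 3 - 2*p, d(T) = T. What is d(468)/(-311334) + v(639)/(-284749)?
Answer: 43948053/14775340861 ≈ 0.0029744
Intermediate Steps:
d(468)/(-311334) + v(639)/(-284749) = 468/(-311334) + (3 - 2*639)/(-284749) = 468*(-1/311334) + (3 - 1278)*(-1/284749) = -78/51889 - 1275*(-1/284749) = -78/51889 + 1275/284749 = 43948053/14775340861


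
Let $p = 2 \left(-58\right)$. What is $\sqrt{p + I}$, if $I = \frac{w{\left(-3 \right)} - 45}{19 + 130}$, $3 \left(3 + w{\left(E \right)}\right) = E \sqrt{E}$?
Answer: $\frac{\sqrt{-2582468 - 149 i \sqrt{3}}}{149} \approx 0.00053891 - 10.785 i$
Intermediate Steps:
$p = -116$
$w{\left(E \right)} = -3 + \frac{E^{\frac{3}{2}}}{3}$ ($w{\left(E \right)} = -3 + \frac{E \sqrt{E}}{3} = -3 + \frac{E^{\frac{3}{2}}}{3}$)
$I = - \frac{48}{149} - \frac{i \sqrt{3}}{149}$ ($I = \frac{\left(-3 + \frac{\left(-3\right)^{\frac{3}{2}}}{3}\right) - 45}{19 + 130} = \frac{\left(-3 + \frac{\left(-3\right) i \sqrt{3}}{3}\right) - 45}{149} = \left(\left(-3 - i \sqrt{3}\right) - 45\right) \frac{1}{149} = \left(-48 - i \sqrt{3}\right) \frac{1}{149} = - \frac{48}{149} - \frac{i \sqrt{3}}{149} \approx -0.32215 - 0.011625 i$)
$\sqrt{p + I} = \sqrt{-116 - \left(\frac{48}{149} + \frac{i \sqrt{3}}{149}\right)} = \sqrt{- \frac{17332}{149} - \frac{i \sqrt{3}}{149}}$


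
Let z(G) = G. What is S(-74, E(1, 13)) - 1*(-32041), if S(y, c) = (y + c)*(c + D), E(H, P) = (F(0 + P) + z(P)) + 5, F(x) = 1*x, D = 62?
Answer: 28042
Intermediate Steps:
F(x) = x
E(H, P) = 5 + 2*P (E(H, P) = ((0 + P) + P) + 5 = (P + P) + 5 = 2*P + 5 = 5 + 2*P)
S(y, c) = (62 + c)*(c + y) (S(y, c) = (y + c)*(c + 62) = (c + y)*(62 + c) = (62 + c)*(c + y))
S(-74, E(1, 13)) - 1*(-32041) = ((5 + 2*13)**2 + 62*(5 + 2*13) + 62*(-74) + (5 + 2*13)*(-74)) - 1*(-32041) = ((5 + 26)**2 + 62*(5 + 26) - 4588 + (5 + 26)*(-74)) + 32041 = (31**2 + 62*31 - 4588 + 31*(-74)) + 32041 = (961 + 1922 - 4588 - 2294) + 32041 = -3999 + 32041 = 28042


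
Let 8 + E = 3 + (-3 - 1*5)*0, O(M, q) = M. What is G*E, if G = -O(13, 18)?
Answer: 65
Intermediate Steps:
G = -13 (G = -1*13 = -13)
E = -5 (E = -8 + (3 + (-3 - 1*5)*0) = -8 + (3 + (-3 - 5)*0) = -8 + (3 - 8*0) = -8 + (3 + 0) = -8 + 3 = -5)
G*E = -13*(-5) = 65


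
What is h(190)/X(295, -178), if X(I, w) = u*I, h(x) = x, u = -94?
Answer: -19/2773 ≈ -0.0068518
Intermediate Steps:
X(I, w) = -94*I
h(190)/X(295, -178) = 190/((-94*295)) = 190/(-27730) = 190*(-1/27730) = -19/2773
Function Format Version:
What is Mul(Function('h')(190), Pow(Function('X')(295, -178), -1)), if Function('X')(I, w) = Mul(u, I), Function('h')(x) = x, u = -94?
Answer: Rational(-19, 2773) ≈ -0.0068518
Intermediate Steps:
Function('X')(I, w) = Mul(-94, I)
Mul(Function('h')(190), Pow(Function('X')(295, -178), -1)) = Mul(190, Pow(Mul(-94, 295), -1)) = Mul(190, Pow(-27730, -1)) = Mul(190, Rational(-1, 27730)) = Rational(-19, 2773)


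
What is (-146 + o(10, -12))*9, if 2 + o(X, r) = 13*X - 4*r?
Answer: 270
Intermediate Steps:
o(X, r) = -2 - 4*r + 13*X (o(X, r) = -2 + (13*X - 4*r) = -2 + (-4*r + 13*X) = -2 - 4*r + 13*X)
(-146 + o(10, -12))*9 = (-146 + (-2 - 4*(-12) + 13*10))*9 = (-146 + (-2 + 48 + 130))*9 = (-146 + 176)*9 = 30*9 = 270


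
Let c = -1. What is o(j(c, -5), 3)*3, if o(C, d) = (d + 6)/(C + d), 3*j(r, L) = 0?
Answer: 9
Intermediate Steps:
j(r, L) = 0 (j(r, L) = (1/3)*0 = 0)
o(C, d) = (6 + d)/(C + d)
o(j(c, -5), 3)*3 = ((6 + 3)/(0 + 3))*3 = (9/3)*3 = ((1/3)*9)*3 = 3*3 = 9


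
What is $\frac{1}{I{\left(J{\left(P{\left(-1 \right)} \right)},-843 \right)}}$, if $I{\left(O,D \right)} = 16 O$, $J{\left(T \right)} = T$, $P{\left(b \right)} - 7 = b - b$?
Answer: $\frac{1}{112} \approx 0.0089286$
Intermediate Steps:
$P{\left(b \right)} = 7$ ($P{\left(b \right)} = 7 + \left(b - b\right) = 7 + 0 = 7$)
$\frac{1}{I{\left(J{\left(P{\left(-1 \right)} \right)},-843 \right)}} = \frac{1}{16 \cdot 7} = \frac{1}{112}$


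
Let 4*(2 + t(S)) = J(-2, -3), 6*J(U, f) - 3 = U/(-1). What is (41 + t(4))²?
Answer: 885481/576 ≈ 1537.3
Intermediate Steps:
J(U, f) = ½ - U/6 (J(U, f) = ½ + (U/(-1))/6 = ½ + (U*(-1))/6 = ½ + (-U)/6 = ½ - U/6)
t(S) = -43/24 (t(S) = -2 + (½ - ⅙*(-2))/4 = -2 + (½ + ⅓)/4 = -2 + (¼)*(⅚) = -2 + 5/24 = -43/24)
(41 + t(4))² = (41 - 43/24)² = (941/24)² = 885481/576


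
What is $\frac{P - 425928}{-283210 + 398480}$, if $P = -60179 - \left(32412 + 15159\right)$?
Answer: $- \frac{266839}{57635} \approx -4.6298$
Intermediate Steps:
$P = -107750$ ($P = -60179 - 47571 = -107750$)
$\frac{P - 425928}{-283210 + 398480} = \frac{-107750 - 425928}{-283210 + 398480} = - \frac{533678}{115270} = \left(-533678\right) \frac{1}{115270} = - \frac{266839}{57635}$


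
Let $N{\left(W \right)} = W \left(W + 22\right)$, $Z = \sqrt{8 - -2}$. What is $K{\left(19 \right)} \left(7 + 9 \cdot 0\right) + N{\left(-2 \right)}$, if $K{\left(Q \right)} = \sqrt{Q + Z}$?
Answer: $-40 + 7 \sqrt{19 + \sqrt{10}} \approx -7.0462$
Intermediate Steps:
$Z = \sqrt{10}$ ($Z = \sqrt{8 + 2} = \sqrt{10} \approx 3.1623$)
$N{\left(W \right)} = W \left(22 + W\right)$
$K{\left(Q \right)} = \sqrt{Q + \sqrt{10}}$
$K{\left(19 \right)} \left(7 + 9 \cdot 0\right) + N{\left(-2 \right)} = \sqrt{19 + \sqrt{10}} \left(7 + 9 \cdot 0\right) - 2 \left(22 - 2\right) = \sqrt{19 + \sqrt{10}} \left(7 + 0\right) - 40 = \sqrt{19 + \sqrt{10}} \cdot 7 - 40 = 7 \sqrt{19 + \sqrt{10}} - 40 = -40 + 7 \sqrt{19 + \sqrt{10}}$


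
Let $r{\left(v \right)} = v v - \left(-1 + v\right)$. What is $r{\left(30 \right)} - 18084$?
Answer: $-17213$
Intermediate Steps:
$r{\left(v \right)} = 1 + v^{2} - v$ ($r{\left(v \right)} = v^{2} - \left(-1 + v\right) = 1 + v^{2} - v$)
$r{\left(30 \right)} - 18084 = \left(1 + 30^{2} - 30\right) - 18084 = \left(1 + 900 - 30\right) - 18084 = 871 - 18084 = -17213$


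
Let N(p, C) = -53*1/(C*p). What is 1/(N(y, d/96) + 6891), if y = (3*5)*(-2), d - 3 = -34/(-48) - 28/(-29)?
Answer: 16265/112672323 ≈ 0.00014436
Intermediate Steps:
d = 3253/696 (d = 3 + (-34/(-48) - 28/(-29)) = 3 + (-34*(-1/48) - 28*(-1/29)) = 3 + (17/24 + 28/29) = 3 + 1165/696 = 3253/696 ≈ 4.6739)
y = -30 (y = 15*(-2) = -30)
N(p, C) = -53/(C*p)
1/(N(y, d/96) + 6891) = 1/(-53/((3253/696)/96*(-30)) + 6891) = 1/(-53*(-1/30)/(3253/696)*(1/96) + 6891) = 1/(-53*(-1/30)/3253/66816 + 6891) = 1/(-53*66816/3253*(-1/30) + 6891) = 1/(590208/16265 + 6891) = 1/(112672323/16265) = 16265/112672323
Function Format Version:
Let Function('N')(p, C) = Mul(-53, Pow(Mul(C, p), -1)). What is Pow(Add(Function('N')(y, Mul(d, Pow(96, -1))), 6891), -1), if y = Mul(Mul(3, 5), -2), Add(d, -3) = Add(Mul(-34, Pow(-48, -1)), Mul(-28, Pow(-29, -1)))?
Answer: Rational(16265, 112672323) ≈ 0.00014436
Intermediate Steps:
d = Rational(3253, 696) (d = Add(3, Add(Mul(-34, Pow(-48, -1)), Mul(-28, Pow(-29, -1)))) = Add(3, Add(Mul(-34, Rational(-1, 48)), Mul(-28, Rational(-1, 29)))) = Add(3, Add(Rational(17, 24), Rational(28, 29))) = Add(3, Rational(1165, 696)) = Rational(3253, 696) ≈ 4.6739)
y = -30 (y = Mul(15, -2) = -30)
Function('N')(p, C) = Mul(-53, Pow(C, -1), Pow(p, -1)) (Function('N')(p, C) = Mul(-53, Mul(Pow(C, -1), Pow(p, -1))) = Mul(-53, Pow(C, -1), Pow(p, -1)))
Pow(Add(Function('N')(y, Mul(d, Pow(96, -1))), 6891), -1) = Pow(Add(Mul(-53, Pow(Mul(Rational(3253, 696), Pow(96, -1)), -1), Pow(-30, -1)), 6891), -1) = Pow(Add(Mul(-53, Pow(Mul(Rational(3253, 696), Rational(1, 96)), -1), Rational(-1, 30)), 6891), -1) = Pow(Add(Mul(-53, Pow(Rational(3253, 66816), -1), Rational(-1, 30)), 6891), -1) = Pow(Add(Mul(-53, Rational(66816, 3253), Rational(-1, 30)), 6891), -1) = Pow(Add(Rational(590208, 16265), 6891), -1) = Pow(Rational(112672323, 16265), -1) = Rational(16265, 112672323)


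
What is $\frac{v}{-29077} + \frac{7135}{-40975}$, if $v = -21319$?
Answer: $\frac{133216326}{238286015} \approx 0.55906$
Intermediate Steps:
$\frac{v}{-29077} + \frac{7135}{-40975} = - \frac{21319}{-29077} + \frac{7135}{-40975} = \left(-21319\right) \left(- \frac{1}{29077}\right) + 7135 \left(- \frac{1}{40975}\right) = \frac{21319}{29077} - \frac{1427}{8195} = \frac{133216326}{238286015}$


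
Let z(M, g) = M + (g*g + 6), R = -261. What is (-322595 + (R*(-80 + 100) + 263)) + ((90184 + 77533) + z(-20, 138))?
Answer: -140805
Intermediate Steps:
z(M, g) = 6 + M + g**2 (z(M, g) = M + (g**2 + 6) = M + (6 + g**2) = 6 + M + g**2)
(-322595 + (R*(-80 + 100) + 263)) + ((90184 + 77533) + z(-20, 138)) = (-322595 + (-261*(-80 + 100) + 263)) + ((90184 + 77533) + (6 - 20 + 138**2)) = (-322595 + (-261*20 + 263)) + (167717 + (6 - 20 + 19044)) = (-322595 + (-5220 + 263)) + (167717 + 19030) = (-322595 - 4957) + 186747 = -327552 + 186747 = -140805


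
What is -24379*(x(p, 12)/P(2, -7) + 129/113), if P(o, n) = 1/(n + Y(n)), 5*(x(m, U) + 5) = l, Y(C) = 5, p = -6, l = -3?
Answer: -169994767/565 ≈ -3.0088e+5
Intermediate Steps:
x(m, U) = -28/5 (x(m, U) = -5 + (⅕)*(-3) = -5 - ⅗ = -28/5)
P(o, n) = 1/(5 + n) (P(o, n) = 1/(n + 5) = 1/(5 + n))
-24379*(x(p, 12)/P(2, -7) + 129/113) = -24379*(-28/(5*(1/(5 - 7))) + 129/113) = -24379*(-28/(5*(1/(-2))) + 129*(1/113)) = -24379*(-28/(5*(-½)) + 129/113) = -24379*(-28/5*(-2) + 129/113) = -24379*(56/5 + 129/113) = -24379*6973/565 = -169994767/565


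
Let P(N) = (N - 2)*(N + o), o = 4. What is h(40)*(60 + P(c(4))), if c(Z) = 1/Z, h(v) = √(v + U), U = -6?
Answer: 841*√34/16 ≈ 306.49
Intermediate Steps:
h(v) = √(-6 + v) (h(v) = √(v - 6) = √(-6 + v))
c(Z) = 1/Z
P(N) = (-2 + N)*(4 + N) (P(N) = (N - 2)*(N + 4) = (-2 + N)*(4 + N))
h(40)*(60 + P(c(4))) = √(-6 + 40)*(60 + (-8 + (1/4)² + 2/4)) = √34*(60 + (-8 + (¼)² + 2*(¼))) = √34*(60 + (-8 + 1/16 + ½)) = √34*(60 - 119/16) = √34*(841/16) = 841*√34/16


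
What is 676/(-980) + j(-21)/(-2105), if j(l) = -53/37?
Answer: -2629916/3816365 ≈ -0.68912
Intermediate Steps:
j(l) = -53/37 (j(l) = -53*1/37 = -53/37)
676/(-980) + j(-21)/(-2105) = 676/(-980) - 53/37/(-2105) = 676*(-1/980) - 53/37*(-1/2105) = -169/245 + 53/77885 = -2629916/3816365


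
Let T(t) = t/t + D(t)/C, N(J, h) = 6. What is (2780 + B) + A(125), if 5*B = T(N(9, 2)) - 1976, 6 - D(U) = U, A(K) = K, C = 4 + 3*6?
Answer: 2510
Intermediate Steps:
C = 22 (C = 4 + 18 = 22)
D(U) = 6 - U
T(t) = 14/11 - t/22 (T(t) = t/t + (6 - t)/22 = 1 + (6 - t)*(1/22) = 1 + (3/11 - t/22) = 14/11 - t/22)
B = -395 (B = ((14/11 - 1/22*6) - 1976)/5 = ((14/11 - 3/11) - 1976)/5 = (1 - 1976)/5 = (⅕)*(-1975) = -395)
(2780 + B) + A(125) = (2780 - 395) + 125 = 2385 + 125 = 2510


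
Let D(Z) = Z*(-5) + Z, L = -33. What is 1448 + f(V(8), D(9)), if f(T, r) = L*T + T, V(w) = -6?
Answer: 1640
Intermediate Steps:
D(Z) = -4*Z (D(Z) = -5*Z + Z = -4*Z)
f(T, r) = -32*T (f(T, r) = -33*T + T = -32*T)
1448 + f(V(8), D(9)) = 1448 - 32*(-6) = 1448 + 192 = 1640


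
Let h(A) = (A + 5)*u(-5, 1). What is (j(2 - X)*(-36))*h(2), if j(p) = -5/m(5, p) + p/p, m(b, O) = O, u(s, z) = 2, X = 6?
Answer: -1134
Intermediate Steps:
h(A) = 10 + 2*A (h(A) = (A + 5)*2 = (5 + A)*2 = 10 + 2*A)
j(p) = 1 - 5/p (j(p) = -5/p + p/p = -5/p + 1 = 1 - 5/p)
(j(2 - X)*(-36))*h(2) = (((-5 + (2 - 1*6))/(2 - 1*6))*(-36))*(10 + 2*2) = (((-5 + (2 - 6))/(2 - 6))*(-36))*(10 + 4) = (((-5 - 4)/(-4))*(-36))*14 = (-1/4*(-9)*(-36))*14 = ((9/4)*(-36))*14 = -81*14 = -1134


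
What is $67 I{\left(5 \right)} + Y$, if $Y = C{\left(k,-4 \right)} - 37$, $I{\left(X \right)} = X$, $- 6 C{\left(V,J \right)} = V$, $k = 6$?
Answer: $297$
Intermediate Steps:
$C{\left(V,J \right)} = - \frac{V}{6}$
$Y = -38$ ($Y = \left(- \frac{1}{6}\right) 6 - 37 = -1 - 37 = -38$)
$67 I{\left(5 \right)} + Y = 67 \cdot 5 - 38 = 335 - 38 = 297$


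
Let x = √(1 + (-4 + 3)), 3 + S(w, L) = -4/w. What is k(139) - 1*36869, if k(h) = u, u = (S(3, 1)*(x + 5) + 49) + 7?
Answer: -110504/3 ≈ -36835.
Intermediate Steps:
S(w, L) = -3 - 4/w
x = 0 (x = √(1 - 1) = √0 = 0)
u = 103/3 (u = ((-3 - 4/3)*(0 + 5) + 49) + 7 = ((-3 - 4*⅓)*5 + 49) + 7 = ((-3 - 4/3)*5 + 49) + 7 = (-13/3*5 + 49) + 7 = (-65/3 + 49) + 7 = 82/3 + 7 = 103/3 ≈ 34.333)
k(h) = 103/3
k(139) - 1*36869 = 103/3 - 1*36869 = 103/3 - 36869 = -110504/3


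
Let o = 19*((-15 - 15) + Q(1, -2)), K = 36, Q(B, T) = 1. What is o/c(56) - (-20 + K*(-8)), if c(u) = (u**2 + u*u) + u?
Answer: 1948473/6328 ≈ 307.91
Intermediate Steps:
c(u) = u + 2*u**2 (c(u) = (u**2 + u**2) + u = 2*u**2 + u = u + 2*u**2)
o = -551 (o = 19*((-15 - 15) + 1) = 19*(-30 + 1) = 19*(-29) = -551)
o/c(56) - (-20 + K*(-8)) = -551*1/(56*(1 + 2*56)) - (-20 + 36*(-8)) = -551*1/(56*(1 + 112)) - (-20 - 288) = -551/(56*113) - 1*(-308) = -551/6328 + 308 = 1948473/6328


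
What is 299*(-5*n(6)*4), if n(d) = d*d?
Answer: -215280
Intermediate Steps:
n(d) = d²
299*(-5*n(6)*4) = 299*(-5*6²*4) = 299*(-5*36*4) = 299*(-180*4) = 299*(-720) = -215280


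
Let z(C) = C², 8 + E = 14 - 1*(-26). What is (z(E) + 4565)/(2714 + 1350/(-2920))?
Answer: 1631988/792353 ≈ 2.0597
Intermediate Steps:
E = 32 (E = -8 + (14 - 1*(-26)) = -8 + (14 + 26) = -8 + 40 = 32)
(z(E) + 4565)/(2714 + 1350/(-2920)) = (32² + 4565)/(2714 + 1350/(-2920)) = (1024 + 4565)/(2714 + 1350*(-1/2920)) = 5589/(2714 - 135/292) = 5589/(792353/292) = 5589*(292/792353) = 1631988/792353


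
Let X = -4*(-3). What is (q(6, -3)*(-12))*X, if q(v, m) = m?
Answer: 432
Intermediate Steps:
X = 12
(q(6, -3)*(-12))*X = -3*(-12)*12 = 36*12 = 432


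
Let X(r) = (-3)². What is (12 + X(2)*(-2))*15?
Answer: -90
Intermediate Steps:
X(r) = 9
(12 + X(2)*(-2))*15 = (12 + 9*(-2))*15 = (12 - 18)*15 = -6*15 = -90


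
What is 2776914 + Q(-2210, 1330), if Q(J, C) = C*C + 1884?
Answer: 4547698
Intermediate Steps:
Q(J, C) = 1884 + C² (Q(J, C) = C² + 1884 = 1884 + C²)
2776914 + Q(-2210, 1330) = 2776914 + (1884 + 1330²) = 2776914 + (1884 + 1768900) = 2776914 + 1770784 = 4547698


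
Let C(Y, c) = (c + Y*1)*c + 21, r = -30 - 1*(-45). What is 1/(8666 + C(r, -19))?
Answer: 1/8763 ≈ 0.00011412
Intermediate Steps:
r = 15 (r = -30 + 45 = 15)
C(Y, c) = 21 + c*(Y + c) (C(Y, c) = (c + Y)*c + 21 = (Y + c)*c + 21 = c*(Y + c) + 21 = 21 + c*(Y + c))
1/(8666 + C(r, -19)) = 1/(8666 + (21 + (-19)² + 15*(-19))) = 1/(8666 + (21 + 361 - 285)) = 1/(8666 + 97) = 1/8763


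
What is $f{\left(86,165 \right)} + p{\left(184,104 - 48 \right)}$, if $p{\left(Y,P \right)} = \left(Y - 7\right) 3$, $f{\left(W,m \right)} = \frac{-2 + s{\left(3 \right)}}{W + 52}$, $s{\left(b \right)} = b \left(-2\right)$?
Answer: $\frac{36635}{69} \approx 530.94$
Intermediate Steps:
$s{\left(b \right)} = - 2 b$
$f{\left(W,m \right)} = - \frac{8}{52 + W}$ ($f{\left(W,m \right)} = \frac{-2 - 6}{W + 52} = \frac{-2 - 6}{52 + W} = - \frac{8}{52 + W}$)
$p{\left(Y,P \right)} = -21 + 3 Y$ ($p{\left(Y,P \right)} = \left(-7 + Y\right) 3 = -21 + 3 Y$)
$f{\left(86,165 \right)} + p{\left(184,104 - 48 \right)} = - \frac{8}{52 + 86} + \left(-21 + 3 \cdot 184\right) = - \frac{8}{138} + \left(-21 + 552\right) = \left(-8\right) \frac{1}{138} + 531 = - \frac{4}{69} + 531 = \frac{36635}{69}$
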